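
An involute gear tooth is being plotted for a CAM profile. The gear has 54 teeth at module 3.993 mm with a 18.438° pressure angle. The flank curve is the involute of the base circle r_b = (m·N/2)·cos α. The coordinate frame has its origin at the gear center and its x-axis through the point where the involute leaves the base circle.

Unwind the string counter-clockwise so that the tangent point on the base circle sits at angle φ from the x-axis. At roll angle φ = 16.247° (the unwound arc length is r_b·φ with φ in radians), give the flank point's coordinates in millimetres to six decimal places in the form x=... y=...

x=106.306338 y=0.771100

pitch radius r_p = m·N/2 = 3.993·54/2 = 107.811000
base radius r_b = r_p·cos α = 107.811000·cos 18.438° = 102.276679
roll angle φ = 16.247° = 0.28356364 rad
x = r_b·(cos φ + φ·sin φ) = 102.276679·(0.96006450 + 0.28356364·0.27977875) = 106.306338
y = r_b·(sin φ − φ·cos φ) = 102.276679·(0.27977875 − 0.28356364·0.96006450) = 0.771100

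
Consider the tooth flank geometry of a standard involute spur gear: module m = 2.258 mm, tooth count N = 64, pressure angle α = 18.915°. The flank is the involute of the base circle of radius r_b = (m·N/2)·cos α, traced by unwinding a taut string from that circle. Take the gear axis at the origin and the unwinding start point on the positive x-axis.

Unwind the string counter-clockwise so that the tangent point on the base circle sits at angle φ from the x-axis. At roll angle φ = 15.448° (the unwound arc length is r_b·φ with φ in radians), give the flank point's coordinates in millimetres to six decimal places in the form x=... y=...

pitch radius r_p = m·N/2 = 2.258·64/2 = 72.256000
base radius r_b = r_p·cos α = 72.256000·cos 18.915° = 68.354214
roll angle φ = 15.448° = 0.26961846 rad
x = r_b·(cos φ + φ·sin φ) = 68.354214·(0.96387259 + 0.26961846·0.26636370) = 70.793719
y = r_b·(sin φ − φ·cos φ) = 68.354214·(0.26636370 − 0.26961846·0.96387259) = 0.443336

x=70.793719 y=0.443336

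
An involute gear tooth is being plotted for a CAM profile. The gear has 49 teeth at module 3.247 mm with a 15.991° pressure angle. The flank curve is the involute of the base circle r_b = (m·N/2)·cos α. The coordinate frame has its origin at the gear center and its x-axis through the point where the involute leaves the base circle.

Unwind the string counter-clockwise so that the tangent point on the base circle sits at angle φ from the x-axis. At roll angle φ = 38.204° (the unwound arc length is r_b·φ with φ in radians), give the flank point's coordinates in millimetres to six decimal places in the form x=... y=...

pitch radius r_p = m·N/2 = 3.247·49/2 = 79.551500
base radius r_b = r_p·cos α = 79.551500·cos 15.991° = 76.473253
roll angle φ = 38.204° = 0.66678559 rad
x = r_b·(cos φ + φ·sin φ) = 76.473253·(0.78581372 + 0.66678559·0.61846326) = 91.629954
y = r_b·(sin φ − φ·cos φ) = 76.473253·(0.61846326 − 0.66678559·0.78581372) = 7.226263

x=91.629954 y=7.226263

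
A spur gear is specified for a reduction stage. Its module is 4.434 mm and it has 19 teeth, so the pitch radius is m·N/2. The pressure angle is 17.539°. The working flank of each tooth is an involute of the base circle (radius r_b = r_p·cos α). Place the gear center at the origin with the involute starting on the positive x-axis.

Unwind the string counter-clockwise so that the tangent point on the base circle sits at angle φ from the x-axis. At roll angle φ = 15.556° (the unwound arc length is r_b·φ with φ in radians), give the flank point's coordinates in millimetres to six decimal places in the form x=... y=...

pitch radius r_p = m·N/2 = 4.434·19/2 = 42.123000
base radius r_b = r_p·cos α = 42.123000·cos 17.539° = 40.164788
roll angle φ = 15.556° = 0.27150342 rad
x = r_b·(cos φ + φ·sin φ) = 40.164788·(0.96336880 + 0.27150342·0.26818009) = 41.617974
y = r_b·(sin φ − φ·cos φ) = 40.164788·(0.26818009 − 0.27150342·0.96336880) = 0.265978

x=41.617974 y=0.265978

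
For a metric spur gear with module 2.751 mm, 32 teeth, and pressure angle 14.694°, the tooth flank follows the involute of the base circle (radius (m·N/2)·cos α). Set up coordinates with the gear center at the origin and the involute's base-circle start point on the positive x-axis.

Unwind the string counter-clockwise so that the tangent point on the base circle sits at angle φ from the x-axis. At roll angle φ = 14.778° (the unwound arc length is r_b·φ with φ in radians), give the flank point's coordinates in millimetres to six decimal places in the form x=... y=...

pitch radius r_p = m·N/2 = 2.751·32/2 = 44.016000
base radius r_b = r_p·cos α = 44.016000·cos 14.694° = 42.576427
roll angle φ = 14.778° = 0.25792476 rad
x = r_b·(cos φ + φ·sin φ) = 42.576427·(0.96692140 + 0.25792476·0.25507451) = 43.969163
y = r_b·(sin φ − φ·cos φ) = 42.576427·(0.25507451 − 0.25792476·0.96692140) = 0.241900

x=43.969163 y=0.241900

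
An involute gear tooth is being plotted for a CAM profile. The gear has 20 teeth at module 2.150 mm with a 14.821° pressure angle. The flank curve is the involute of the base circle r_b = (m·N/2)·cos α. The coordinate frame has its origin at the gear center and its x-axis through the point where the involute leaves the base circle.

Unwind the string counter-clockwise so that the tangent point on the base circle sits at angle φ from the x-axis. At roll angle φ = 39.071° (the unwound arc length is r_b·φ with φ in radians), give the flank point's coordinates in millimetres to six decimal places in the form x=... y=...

x=25.069796 y=2.096461

pitch radius r_p = m·N/2 = 2.150·20/2 = 21.500000
base radius r_b = r_p·cos α = 21.500000·cos 14.821° = 20.784689
roll angle φ = 39.071° = 0.68191759 rad
x = r_b·(cos φ + φ·sin φ) = 20.784689·(0.77636552 + 0.68191759·0.63028293) = 25.069796
y = r_b·(sin φ − φ·cos φ) = 20.784689·(0.63028293 − 0.68191759·0.77636552) = 2.096461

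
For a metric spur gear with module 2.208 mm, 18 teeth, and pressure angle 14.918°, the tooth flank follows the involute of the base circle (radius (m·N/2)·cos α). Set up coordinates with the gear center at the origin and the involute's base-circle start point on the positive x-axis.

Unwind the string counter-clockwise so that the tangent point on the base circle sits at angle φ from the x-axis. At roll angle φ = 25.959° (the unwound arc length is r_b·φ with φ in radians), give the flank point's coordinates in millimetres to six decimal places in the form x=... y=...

pitch radius r_p = m·N/2 = 2.208·18/2 = 19.872000
base radius r_b = r_p·cos α = 19.872000·cos 14.918° = 19.202219
roll angle φ = 25.959° = 0.45307002 rad
x = r_b·(cos φ + φ·sin φ) = 19.202219·(0.89910751 + 0.45307002·0.43772787) = 21.073070
y = r_b·(sin φ − φ·cos φ) = 19.202219·(0.43772787 − 0.45307002·0.89910751) = 0.583156

x=21.073070 y=0.583156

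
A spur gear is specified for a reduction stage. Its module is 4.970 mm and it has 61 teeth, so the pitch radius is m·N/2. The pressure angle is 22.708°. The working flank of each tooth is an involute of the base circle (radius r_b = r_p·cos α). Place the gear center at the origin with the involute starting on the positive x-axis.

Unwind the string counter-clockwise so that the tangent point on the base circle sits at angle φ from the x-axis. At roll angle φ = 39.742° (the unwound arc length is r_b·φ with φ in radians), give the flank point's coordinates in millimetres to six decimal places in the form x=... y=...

pitch radius r_p = m·N/2 = 4.970·61/2 = 151.585000
base radius r_b = r_p·cos α = 151.585000·cos 22.708° = 139.834767
roll angle φ = 39.742° = 0.69362875 rad
x = r_b·(cos φ + φ·sin φ) = 139.834767·(0.76893111 + 0.69362875·0.63933165) = 169.534262
y = r_b·(sin φ − φ·cos φ) = 139.834767·(0.63933165 − 0.69362875·0.76893111) = 14.819538

x=169.534262 y=14.819538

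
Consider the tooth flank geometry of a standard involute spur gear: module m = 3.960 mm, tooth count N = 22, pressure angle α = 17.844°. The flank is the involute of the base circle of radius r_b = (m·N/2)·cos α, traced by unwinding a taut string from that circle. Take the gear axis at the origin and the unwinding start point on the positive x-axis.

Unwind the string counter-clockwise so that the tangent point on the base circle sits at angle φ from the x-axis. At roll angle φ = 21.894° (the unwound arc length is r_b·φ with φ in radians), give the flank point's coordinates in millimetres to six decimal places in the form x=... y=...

pitch radius r_p = m·N/2 = 3.960·22/2 = 43.560000
base radius r_b = r_p·cos α = 43.560000·cos 17.844° = 41.464518
roll angle φ = 21.894° = 0.38212239 rad
x = r_b·(cos φ + φ·sin φ) = 41.464518·(0.92787531 + 0.38212239·0.37289062) = 44.382176
y = r_b·(sin φ − φ·cos φ) = 41.464518·(0.37289062 − 0.38212239·0.92787531) = 0.759990

x=44.382176 y=0.759990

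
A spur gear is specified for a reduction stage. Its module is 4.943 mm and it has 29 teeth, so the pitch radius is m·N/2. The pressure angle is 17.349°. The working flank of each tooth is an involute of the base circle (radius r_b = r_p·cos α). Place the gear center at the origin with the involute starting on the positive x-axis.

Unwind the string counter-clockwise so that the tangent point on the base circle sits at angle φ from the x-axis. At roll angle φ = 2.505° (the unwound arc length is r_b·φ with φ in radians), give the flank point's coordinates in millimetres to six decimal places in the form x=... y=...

pitch radius r_p = m·N/2 = 4.943·29/2 = 71.673500
base radius r_b = r_p·cos α = 71.673500·cos 17.349° = 68.412795
roll angle φ = 2.505° = 0.04372050 rad
x = r_b·(cos φ + φ·sin φ) = 68.412795·(0.99904441 + 0.04372050·0.04370657) = 68.478149
y = r_b·(sin φ − φ·cos φ) = 68.412795·(0.04370657 − 0.04372050·0.99904441) = 0.001905

x=68.478149 y=0.001905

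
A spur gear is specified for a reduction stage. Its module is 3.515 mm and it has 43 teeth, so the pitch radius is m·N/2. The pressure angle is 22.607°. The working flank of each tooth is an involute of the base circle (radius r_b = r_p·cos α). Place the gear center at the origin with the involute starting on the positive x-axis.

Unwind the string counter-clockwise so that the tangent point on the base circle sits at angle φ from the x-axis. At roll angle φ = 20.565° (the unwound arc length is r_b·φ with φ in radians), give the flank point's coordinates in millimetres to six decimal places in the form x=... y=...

pitch radius r_p = m·N/2 = 3.515·43/2 = 75.572500
base radius r_b = r_p·cos α = 75.572500·cos 22.607° = 69.765755
roll angle φ = 20.565° = 0.35892696 rad
x = r_b·(cos φ + φ·sin φ) = 69.765755·(0.93627429 + 0.35892696·0.35126978) = 74.115963
y = r_b·(sin φ − φ·cos φ) = 69.765755·(0.35126978 − 0.35892696·0.93627429) = 1.061534

x=74.115963 y=1.061534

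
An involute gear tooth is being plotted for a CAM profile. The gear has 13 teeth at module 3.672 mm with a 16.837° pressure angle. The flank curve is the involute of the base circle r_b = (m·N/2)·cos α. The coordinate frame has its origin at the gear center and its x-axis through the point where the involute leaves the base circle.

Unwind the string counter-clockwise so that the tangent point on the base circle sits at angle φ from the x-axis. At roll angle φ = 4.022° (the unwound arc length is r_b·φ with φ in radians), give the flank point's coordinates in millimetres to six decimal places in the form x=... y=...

x=22.901058 y=0.002633

pitch radius r_p = m·N/2 = 3.672·13/2 = 23.868000
base radius r_b = r_p·cos α = 23.868000·cos 16.837° = 22.844842
roll angle φ = 4.022° = 0.07019714 rad
x = r_b·(cos φ + φ·sin φ) = 22.844842·(0.99753719 + 0.07019714·0.07013951) = 22.901058
y = r_b·(sin φ − φ·cos φ) = 22.844842·(0.07013951 − 0.07019714·0.99753719) = 0.002633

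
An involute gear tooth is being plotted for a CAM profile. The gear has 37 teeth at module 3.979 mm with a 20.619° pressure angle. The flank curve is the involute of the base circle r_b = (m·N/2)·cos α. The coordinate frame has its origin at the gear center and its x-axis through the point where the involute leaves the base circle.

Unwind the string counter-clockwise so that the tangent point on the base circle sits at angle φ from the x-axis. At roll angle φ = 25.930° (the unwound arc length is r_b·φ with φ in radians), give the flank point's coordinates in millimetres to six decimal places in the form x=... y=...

x=75.594430 y=2.085414

pitch radius r_p = m·N/2 = 3.979·37/2 = 73.611500
base radius r_b = r_p·cos α = 73.611500·cos 20.619° = 68.896154
roll angle φ = 25.930° = 0.45256388 rad
x = r_b·(cos φ + φ·sin φ) = 68.896154·(0.89932895 + 0.45256388·0.43727274) = 75.594430
y = r_b·(sin φ − φ·cos φ) = 68.896154·(0.43727274 − 0.45256388·0.89932895) = 2.085414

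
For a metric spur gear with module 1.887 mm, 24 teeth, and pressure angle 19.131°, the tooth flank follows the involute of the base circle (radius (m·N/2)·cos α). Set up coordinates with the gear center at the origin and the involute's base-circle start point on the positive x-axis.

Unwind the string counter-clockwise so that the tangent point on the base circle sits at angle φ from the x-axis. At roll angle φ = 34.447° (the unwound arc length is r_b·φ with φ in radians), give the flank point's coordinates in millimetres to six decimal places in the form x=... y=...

pitch radius r_p = m·N/2 = 1.887·24/2 = 22.644000
base radius r_b = r_p·cos α = 22.644000·cos 19.131° = 21.393411
roll angle φ = 34.447° = 0.60121357 rad
x = r_b·(cos φ + φ·sin φ) = 21.393411·(0.82464978 + 0.60121357·0.56564366) = 24.917385
y = r_b·(sin φ − φ·cos φ) = 21.393411·(0.56564366 − 0.60121357·0.82464978) = 1.494394

x=24.917385 y=1.494394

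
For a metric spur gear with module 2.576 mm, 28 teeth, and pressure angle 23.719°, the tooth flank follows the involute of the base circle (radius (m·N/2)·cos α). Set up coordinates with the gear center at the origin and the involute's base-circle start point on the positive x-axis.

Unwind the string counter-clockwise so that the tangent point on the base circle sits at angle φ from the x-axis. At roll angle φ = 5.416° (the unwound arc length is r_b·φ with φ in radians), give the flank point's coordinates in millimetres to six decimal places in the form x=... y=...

pitch radius r_p = m·N/2 = 2.576·28/2 = 36.064000
base radius r_b = r_p·cos α = 36.064000·cos 23.719° = 33.017647
roll angle φ = 5.416° = 0.09452703 rad
x = r_b·(cos φ + φ·sin φ) = 33.017647·(0.99553565 + 0.09452703·0.09438632) = 33.164830
y = r_b·(sin φ − φ·cos φ) = 33.017647·(0.09438632 − 0.09452703·0.99553565) = 0.009288

x=33.164830 y=0.009288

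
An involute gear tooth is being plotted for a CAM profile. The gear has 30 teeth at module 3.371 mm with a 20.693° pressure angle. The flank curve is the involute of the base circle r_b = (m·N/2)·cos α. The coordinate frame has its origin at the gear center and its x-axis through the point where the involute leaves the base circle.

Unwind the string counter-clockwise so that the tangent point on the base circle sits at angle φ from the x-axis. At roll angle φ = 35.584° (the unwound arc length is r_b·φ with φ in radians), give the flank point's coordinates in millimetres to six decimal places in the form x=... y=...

pitch radius r_p = m·N/2 = 3.371·30/2 = 50.565000
base radius r_b = r_p·cos α = 50.565000·cos 20.693° = 47.302911
roll angle φ = 35.584° = 0.62105796 rad
x = r_b·(cos φ + φ·sin φ) = 47.302911·(0.81326329 + 0.62105796·0.58189589) = 55.564570
y = r_b·(sin φ − φ·cos φ) = 47.302911·(0.58189589 − 0.62105796·0.81326329) = 3.633443

x=55.564570 y=3.633443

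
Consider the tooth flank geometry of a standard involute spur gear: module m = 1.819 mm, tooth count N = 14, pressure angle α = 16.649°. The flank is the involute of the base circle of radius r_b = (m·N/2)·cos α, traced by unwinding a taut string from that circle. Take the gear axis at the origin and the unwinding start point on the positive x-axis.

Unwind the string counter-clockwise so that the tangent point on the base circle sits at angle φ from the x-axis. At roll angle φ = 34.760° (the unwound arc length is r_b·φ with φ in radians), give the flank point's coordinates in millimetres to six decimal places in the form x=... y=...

pitch radius r_p = m·N/2 = 1.819·14/2 = 12.733000
base radius r_b = r_p·cos α = 12.733000·cos 16.649° = 12.199206
roll angle φ = 34.760° = 0.60667645 rad
x = r_b·(cos φ + φ·sin φ) = 12.199206·(0.82154744 + 0.60667645·0.57014016) = 14.241817
y = r_b·(sin φ − φ·cos φ) = 12.199206·(0.57014016 − 0.60667645·0.82154744) = 0.875008

x=14.241817 y=0.875008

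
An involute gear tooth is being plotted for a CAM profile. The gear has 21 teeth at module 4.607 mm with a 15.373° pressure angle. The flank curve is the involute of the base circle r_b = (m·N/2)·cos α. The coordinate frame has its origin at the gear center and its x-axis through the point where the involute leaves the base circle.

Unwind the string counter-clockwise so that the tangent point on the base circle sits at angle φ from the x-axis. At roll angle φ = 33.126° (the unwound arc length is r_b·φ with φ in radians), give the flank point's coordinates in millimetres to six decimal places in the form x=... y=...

x=53.798814 y=2.905458

pitch radius r_p = m·N/2 = 4.607·21/2 = 48.373500
base radius r_b = r_p·cos α = 48.373500·cos 15.373° = 46.642717
roll angle φ = 33.126° = 0.57815777 rad
x = r_b·(cos φ + φ·sin φ) = 46.642717·(0.83747082 + 0.57815777·0.54648205) = 53.798814
y = r_b·(sin φ − φ·cos φ) = 46.642717·(0.54648205 − 0.57815777·0.83747082) = 2.905458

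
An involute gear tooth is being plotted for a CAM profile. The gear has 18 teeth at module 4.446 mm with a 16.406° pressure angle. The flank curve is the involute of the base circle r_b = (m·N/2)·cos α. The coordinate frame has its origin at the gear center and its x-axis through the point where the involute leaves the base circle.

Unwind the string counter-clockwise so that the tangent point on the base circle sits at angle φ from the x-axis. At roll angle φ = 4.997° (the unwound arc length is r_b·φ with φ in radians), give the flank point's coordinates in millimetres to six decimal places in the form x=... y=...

x=38.530512 y=0.008481

pitch radius r_p = m·N/2 = 4.446·18/2 = 40.014000
base radius r_b = r_p·cos α = 40.014000·cos 16.406° = 38.384806
roll angle φ = 4.997° = 0.08721410 rad
x = r_b·(cos φ + φ·sin φ) = 38.384806·(0.99619926 + 0.08721410·0.08710358) = 38.530512
y = r_b·(sin φ − φ·cos φ) = 38.384806·(0.08710358 − 0.08721410·0.99619926) = 0.008481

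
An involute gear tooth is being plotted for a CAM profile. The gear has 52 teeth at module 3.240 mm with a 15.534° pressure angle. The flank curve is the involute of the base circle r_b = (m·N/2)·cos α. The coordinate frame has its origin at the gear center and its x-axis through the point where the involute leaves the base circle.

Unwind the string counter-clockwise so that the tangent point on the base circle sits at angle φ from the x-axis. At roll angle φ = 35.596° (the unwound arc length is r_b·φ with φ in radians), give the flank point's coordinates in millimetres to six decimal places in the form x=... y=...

pitch radius r_p = m·N/2 = 3.240·52/2 = 84.240000
base radius r_b = r_p·cos α = 84.240000·cos 15.534° = 81.162856
roll angle φ = 35.596° = 0.62126740 rad
x = r_b·(cos φ + φ·sin φ) = 81.162856·(0.81314140 + 0.62126740·0.58206620) = 95.346890
y = r_b·(sin φ − φ·cos φ) = 81.162856·(0.58206620 − 0.62126740·0.81314140) = 6.240446

x=95.346890 y=6.240446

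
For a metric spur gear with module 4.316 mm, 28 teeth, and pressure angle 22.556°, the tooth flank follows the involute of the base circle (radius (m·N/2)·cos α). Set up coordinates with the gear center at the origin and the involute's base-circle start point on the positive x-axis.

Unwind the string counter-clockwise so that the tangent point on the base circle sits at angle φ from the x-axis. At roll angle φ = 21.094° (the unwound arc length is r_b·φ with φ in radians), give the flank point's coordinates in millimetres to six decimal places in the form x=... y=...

pitch radius r_p = m·N/2 = 4.316·28/2 = 60.424000
base radius r_b = r_p·cos α = 60.424000·cos 22.556° = 55.801870
roll angle φ = 21.094° = 0.36815975 rad
x = r_b·(cos φ + φ·sin φ) = 55.801870·(0.93299123 + 0.36815975·0.35989911) = 59.456423
y = r_b·(sin φ − φ·cos φ) = 55.801870·(0.35989911 − 0.36815975·0.93299123) = 0.915669

x=59.456423 y=0.915669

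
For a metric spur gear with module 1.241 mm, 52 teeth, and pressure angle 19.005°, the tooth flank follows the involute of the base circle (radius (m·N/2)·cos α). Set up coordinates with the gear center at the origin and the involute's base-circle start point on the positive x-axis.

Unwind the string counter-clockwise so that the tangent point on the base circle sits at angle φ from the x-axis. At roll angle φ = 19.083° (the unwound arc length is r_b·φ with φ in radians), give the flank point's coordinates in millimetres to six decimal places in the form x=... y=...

pitch radius r_p = m·N/2 = 1.241·52/2 = 32.266000
base radius r_b = r_p·cos α = 32.266000·cos 19.005° = 30.507186
roll angle φ = 19.083° = 0.33306118 rad
x = r_b·(cos φ + φ·sin φ) = 30.507186·(0.94504596 + 0.33306118·0.32693751) = 32.152626
y = r_b·(sin φ − φ·cos φ) = 30.507186·(0.32693751 − 0.33306118·0.94504596) = 0.371559

x=32.152626 y=0.371559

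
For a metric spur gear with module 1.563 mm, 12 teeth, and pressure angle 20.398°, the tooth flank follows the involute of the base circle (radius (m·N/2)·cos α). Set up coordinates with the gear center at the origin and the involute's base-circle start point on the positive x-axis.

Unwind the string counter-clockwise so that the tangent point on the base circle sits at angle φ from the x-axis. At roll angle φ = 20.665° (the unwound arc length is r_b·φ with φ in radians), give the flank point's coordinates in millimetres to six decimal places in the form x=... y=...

x=9.343203 y=0.135689

pitch radius r_p = m·N/2 = 1.563·12/2 = 9.378000
base radius r_b = r_p·cos α = 9.378000·cos 20.398° = 8.789945
roll angle φ = 20.665° = 0.36067229 rad
x = r_b·(cos φ + φ·sin φ) = 8.789945·(0.93565978 + 0.36067229·0.35290335) = 9.343203
y = r_b·(sin φ − φ·cos φ) = 8.789945·(0.35290335 − 0.36067229·0.93565978) = 0.135689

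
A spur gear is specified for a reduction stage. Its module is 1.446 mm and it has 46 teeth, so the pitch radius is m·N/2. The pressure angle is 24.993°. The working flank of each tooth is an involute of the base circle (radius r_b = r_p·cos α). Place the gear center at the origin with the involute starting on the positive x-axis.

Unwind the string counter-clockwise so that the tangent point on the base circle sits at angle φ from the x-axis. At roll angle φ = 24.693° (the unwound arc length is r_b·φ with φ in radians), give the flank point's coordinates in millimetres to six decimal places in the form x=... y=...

pitch radius r_p = m·N/2 = 1.446·46/2 = 33.258000
base radius r_b = r_p·cos α = 33.258000·cos 24.993° = 30.143701
roll angle φ = 24.693° = 0.43097415 rad
x = r_b·(cos φ + φ·sin φ) = 30.143701·(0.90855922 + 0.43097415·0.41775608) = 32.814472
y = r_b·(sin φ − φ·cos φ) = 30.143701·(0.41775608 − 0.43097415·0.90855922) = 0.789480

x=32.814472 y=0.789480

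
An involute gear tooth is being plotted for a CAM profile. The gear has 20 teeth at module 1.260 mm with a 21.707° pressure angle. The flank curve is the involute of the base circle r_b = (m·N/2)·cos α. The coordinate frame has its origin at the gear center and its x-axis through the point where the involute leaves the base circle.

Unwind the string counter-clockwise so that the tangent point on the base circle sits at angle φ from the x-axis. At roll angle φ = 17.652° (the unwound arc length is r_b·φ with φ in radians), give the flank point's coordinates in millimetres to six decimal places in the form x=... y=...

x=12.248958 y=0.113030

pitch radius r_p = m·N/2 = 1.260·20/2 = 12.600000
base radius r_b = r_p·cos α = 12.600000·cos 21.707° = 11.706501
roll angle φ = 17.652° = 0.30808552 rad
x = r_b·(cos φ + φ·sin φ) = 11.706501·(0.95291585 + 0.30808552·0.30323485) = 12.248958
y = r_b·(sin φ − φ·cos φ) = 11.706501·(0.30323485 − 0.30808552·0.95291585) = 0.113030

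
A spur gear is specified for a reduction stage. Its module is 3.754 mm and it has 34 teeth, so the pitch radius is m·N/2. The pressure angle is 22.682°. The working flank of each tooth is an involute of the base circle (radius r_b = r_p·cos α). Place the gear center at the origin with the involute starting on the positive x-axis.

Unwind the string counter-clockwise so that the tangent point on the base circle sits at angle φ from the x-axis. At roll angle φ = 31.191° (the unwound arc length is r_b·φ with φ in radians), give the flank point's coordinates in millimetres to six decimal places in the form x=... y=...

pitch radius r_p = m·N/2 = 3.754·34/2 = 63.818000
base radius r_b = r_p·cos α = 63.818000·cos 22.682° = 58.882270
roll angle φ = 31.191° = 0.54438565 rad
x = r_b·(cos φ + φ·sin φ) = 58.882270·(0.85544562 + 0.54438565·0.51789264) = 66.971454
y = r_b·(sin φ − φ·cos φ) = 58.882270·(0.51789264 − 0.54438565·0.85544562) = 3.073674

x=66.971454 y=3.073674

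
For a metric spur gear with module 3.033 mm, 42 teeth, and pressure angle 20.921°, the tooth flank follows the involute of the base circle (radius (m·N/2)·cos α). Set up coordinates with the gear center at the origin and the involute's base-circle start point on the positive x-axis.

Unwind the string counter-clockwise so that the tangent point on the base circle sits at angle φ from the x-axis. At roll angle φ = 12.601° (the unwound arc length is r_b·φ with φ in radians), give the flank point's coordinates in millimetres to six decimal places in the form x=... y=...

pitch radius r_p = m·N/2 = 3.033·42/2 = 63.693000
base radius r_b = r_p·cos α = 63.693000·cos 20.921° = 59.493954
roll angle φ = 12.601° = 0.21992894 rad
x = r_b·(cos φ + φ·sin φ) = 59.493954·(0.97591295 + 0.21992894·0.21816027) = 60.915426
y = r_b·(sin φ − φ·cos φ) = 59.493954·(0.21816027 − 0.21992894·0.97591295) = 0.209941

x=60.915426 y=0.209941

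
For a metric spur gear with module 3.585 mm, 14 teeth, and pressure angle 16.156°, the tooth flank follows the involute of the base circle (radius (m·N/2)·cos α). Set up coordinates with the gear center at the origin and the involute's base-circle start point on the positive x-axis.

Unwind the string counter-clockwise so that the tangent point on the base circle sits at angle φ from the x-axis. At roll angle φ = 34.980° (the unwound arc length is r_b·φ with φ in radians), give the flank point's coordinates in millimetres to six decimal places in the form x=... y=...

pitch radius r_p = m·N/2 = 3.585·14/2 = 25.095000
base radius r_b = r_p·cos α = 25.095000·cos 16.156° = 24.103940
roll angle φ = 34.980° = 0.61051617 rad
x = r_b·(cos φ + φ·sin φ) = 24.103940·(0.81935221 + 0.61051617·0.57329046) = 28.186070
y = r_b·(sin φ − φ·cos φ) = 24.103940·(0.57329046 − 0.61051617·0.81935221) = 1.761099

x=28.186070 y=1.761099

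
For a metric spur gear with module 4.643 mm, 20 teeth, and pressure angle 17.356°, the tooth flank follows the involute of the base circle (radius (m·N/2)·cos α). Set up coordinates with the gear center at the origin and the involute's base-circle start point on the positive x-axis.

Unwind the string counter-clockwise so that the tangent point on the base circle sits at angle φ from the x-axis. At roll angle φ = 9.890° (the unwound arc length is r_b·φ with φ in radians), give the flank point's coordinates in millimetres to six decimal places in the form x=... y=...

pitch radius r_p = m·N/2 = 4.643·20/2 = 46.430000
base radius r_b = r_p·cos α = 46.430000·cos 17.356° = 44.316028
roll angle φ = 9.890° = 0.17261306 rad
x = r_b·(cos φ + φ·sin φ) = 44.316028·(0.98513932 + 0.17261306·0.17175716) = 44.971322
y = r_b·(sin φ − φ·cos φ) = 44.316028·(0.17175716 − 0.17261306·0.98513932) = 0.075747

x=44.971322 y=0.075747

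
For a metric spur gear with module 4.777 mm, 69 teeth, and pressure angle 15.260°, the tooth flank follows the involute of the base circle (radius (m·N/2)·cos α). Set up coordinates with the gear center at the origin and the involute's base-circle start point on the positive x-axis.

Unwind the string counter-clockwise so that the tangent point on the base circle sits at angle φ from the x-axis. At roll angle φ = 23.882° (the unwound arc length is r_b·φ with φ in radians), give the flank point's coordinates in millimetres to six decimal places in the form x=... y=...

pitch radius r_p = m·N/2 = 4.777·69/2 = 164.806500
base radius r_b = r_p·cos α = 164.806500·cos 15.260° = 158.995654
roll angle φ = 23.882° = 0.41681953 rad
x = r_b·(cos φ + φ·sin φ) = 158.995654·(0.91438119 + 0.41681953·0.40485435) = 172.213342
y = r_b·(sin φ − φ·cos φ) = 158.995654·(0.40485435 − 0.41681953·0.91438119) = 3.771759

x=172.213342 y=3.771759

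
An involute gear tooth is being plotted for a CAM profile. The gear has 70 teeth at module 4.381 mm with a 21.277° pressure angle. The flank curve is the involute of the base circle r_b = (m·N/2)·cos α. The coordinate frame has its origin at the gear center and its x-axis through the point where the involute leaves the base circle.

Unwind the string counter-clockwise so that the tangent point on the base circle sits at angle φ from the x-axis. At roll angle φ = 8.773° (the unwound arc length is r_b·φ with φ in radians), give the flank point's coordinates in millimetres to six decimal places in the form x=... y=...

x=144.548369 y=0.170576

pitch radius r_p = m·N/2 = 4.381·70/2 = 153.335000
base radius r_b = r_p·cos α = 153.335000·cos 21.277° = 142.883222
roll angle φ = 8.773° = 0.15311774 rad
x = r_b·(cos φ + φ·sin φ) = 142.883222·(0.98830036 + 0.15311774·0.15252013) = 144.548369
y = r_b·(sin φ − φ·cos φ) = 142.883222·(0.15252013 − 0.15311774·0.98830036) = 0.170576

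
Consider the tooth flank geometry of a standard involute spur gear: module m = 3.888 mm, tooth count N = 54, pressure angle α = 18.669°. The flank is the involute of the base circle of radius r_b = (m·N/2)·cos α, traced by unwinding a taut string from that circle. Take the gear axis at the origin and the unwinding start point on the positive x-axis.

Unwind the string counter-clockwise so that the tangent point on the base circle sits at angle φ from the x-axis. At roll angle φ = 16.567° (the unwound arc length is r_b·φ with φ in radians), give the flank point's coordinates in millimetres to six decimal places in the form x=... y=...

pitch radius r_p = m·N/2 = 3.888·54/2 = 104.976000
base radius r_b = r_p·cos α = 104.976000·cos 18.669° = 99.452542
roll angle φ = 16.567° = 0.28914870 rad
x = r_b·(cos φ + φ·sin φ) = 99.452542·(0.95848696 + 0.28914870·0.28513637) = 103.523509
y = r_b·(sin φ − φ·cos φ) = 99.452542·(0.28513637 − 0.28914870·0.95848696) = 0.794736

x=103.523509 y=0.794736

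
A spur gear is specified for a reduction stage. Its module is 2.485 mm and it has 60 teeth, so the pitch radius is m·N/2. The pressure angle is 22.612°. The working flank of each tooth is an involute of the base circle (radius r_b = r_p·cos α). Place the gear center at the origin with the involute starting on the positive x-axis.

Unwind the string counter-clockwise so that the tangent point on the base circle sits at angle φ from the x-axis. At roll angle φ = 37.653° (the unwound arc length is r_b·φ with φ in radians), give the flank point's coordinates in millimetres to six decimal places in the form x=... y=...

x=82.113474 y=6.233714

pitch radius r_p = m·N/2 = 2.485·60/2 = 74.550000
base radius r_b = r_p·cos α = 74.550000·cos 22.612° = 68.819320
roll angle φ = 37.653° = 0.65716882 rad
x = r_b·(cos φ + φ·sin φ) = 68.819320·(0.79172491 + 0.65716882·0.61087779) = 82.113474
y = r_b·(sin φ − φ·cos φ) = 68.819320·(0.61087779 − 0.65716882·0.79172491) = 6.233714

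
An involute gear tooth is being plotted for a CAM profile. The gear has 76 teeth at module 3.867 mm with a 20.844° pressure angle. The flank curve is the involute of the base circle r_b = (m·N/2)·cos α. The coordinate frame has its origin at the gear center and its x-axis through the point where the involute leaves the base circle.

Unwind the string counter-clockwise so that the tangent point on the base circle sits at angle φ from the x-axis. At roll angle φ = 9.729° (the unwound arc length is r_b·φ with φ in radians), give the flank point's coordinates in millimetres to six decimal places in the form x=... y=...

x=139.294339 y=0.223473

pitch radius r_p = m·N/2 = 3.867·76/2 = 146.946000
base radius r_b = r_p·cos α = 146.946000·cos 20.844° = 137.328781
roll angle φ = 9.729° = 0.16980308 rad
x = r_b·(cos φ + φ·sin φ) = 137.328781·(0.98561806 + 0.16980308·0.16898827) = 139.294339
y = r_b·(sin φ − φ·cos φ) = 137.328781·(0.16898827 − 0.16980308·0.98561806) = 0.223473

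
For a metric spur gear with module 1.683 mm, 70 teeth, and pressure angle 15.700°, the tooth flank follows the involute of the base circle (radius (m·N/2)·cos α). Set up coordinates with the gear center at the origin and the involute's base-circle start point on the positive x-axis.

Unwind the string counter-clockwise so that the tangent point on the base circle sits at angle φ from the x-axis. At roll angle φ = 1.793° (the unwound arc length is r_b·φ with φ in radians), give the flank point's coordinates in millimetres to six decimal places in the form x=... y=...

x=56.735117 y=0.000579

pitch radius r_p = m·N/2 = 1.683·70/2 = 58.905000
base radius r_b = r_p·cos α = 58.905000·cos 15.700° = 56.707357
roll angle φ = 1.793° = 0.03129375 rad
x = r_b·(cos φ + φ·sin φ) = 56.707357·(0.99951039 + 0.03129375·0.03128865) = 56.735117
y = r_b·(sin φ − φ·cos φ) = 56.707357·(0.03128865 − 0.03129375·0.99951039) = 0.000579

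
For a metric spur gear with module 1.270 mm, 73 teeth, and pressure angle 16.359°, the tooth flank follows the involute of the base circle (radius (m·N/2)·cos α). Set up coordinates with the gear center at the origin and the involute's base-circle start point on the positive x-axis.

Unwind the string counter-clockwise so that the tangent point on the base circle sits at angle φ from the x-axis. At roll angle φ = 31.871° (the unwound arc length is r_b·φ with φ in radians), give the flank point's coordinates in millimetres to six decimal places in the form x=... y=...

x=50.836350 y=2.473710

pitch radius r_p = m·N/2 = 1.270·73/2 = 46.355000
base radius r_b = r_p·cos α = 46.355000·cos 16.359° = 44.478353
roll angle φ = 31.871° = 0.55625389 rad
x = r_b·(cos φ + φ·sin φ) = 44.478353·(0.84923905 + 0.55625389·0.52800856) = 50.836350
y = r_b·(sin φ − φ·cos φ) = 44.478353·(0.52800856 − 0.55625389·0.84923905) = 2.473710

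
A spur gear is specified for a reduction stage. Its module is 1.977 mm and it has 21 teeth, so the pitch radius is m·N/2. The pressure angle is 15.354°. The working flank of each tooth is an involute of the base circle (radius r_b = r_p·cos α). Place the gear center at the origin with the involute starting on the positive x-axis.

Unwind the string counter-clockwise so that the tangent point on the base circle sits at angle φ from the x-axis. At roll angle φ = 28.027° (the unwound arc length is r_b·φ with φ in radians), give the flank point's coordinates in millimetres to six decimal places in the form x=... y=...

pitch radius r_p = m·N/2 = 1.977·21/2 = 20.758500
base radius r_b = r_p·cos α = 20.758500·cos 15.354° = 20.017594
roll angle φ = 28.027° = 0.48916343 rad
x = r_b·(cos φ + φ·sin φ) = 20.017594·(0.88272626 + 0.48916343·0.46988759) = 22.271136
y = r_b·(sin φ − φ·cos φ) = 20.017594·(0.46988759 − 0.48916343·0.88272626) = 0.762474

x=22.271136 y=0.762474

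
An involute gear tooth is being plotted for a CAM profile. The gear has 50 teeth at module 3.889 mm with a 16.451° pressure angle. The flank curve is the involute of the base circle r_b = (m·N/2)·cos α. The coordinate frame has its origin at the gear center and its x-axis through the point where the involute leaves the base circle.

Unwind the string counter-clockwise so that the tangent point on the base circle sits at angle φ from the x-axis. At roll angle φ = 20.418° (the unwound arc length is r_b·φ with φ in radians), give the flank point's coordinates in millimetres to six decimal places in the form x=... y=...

pitch radius r_p = m·N/2 = 3.889·50/2 = 97.225000
base radius r_b = r_p·cos α = 97.225000·cos 16.451° = 93.244830
roll angle φ = 20.418° = 0.35636133 rad
x = r_b·(cos φ + φ·sin φ) = 93.244830·(0.93717244 + 0.35636133·0.34886649) = 98.978917
y = r_b·(sin φ − φ·cos φ) = 93.244830·(0.34886649 − 0.35636133·0.93717244) = 1.388833

x=98.978917 y=1.388833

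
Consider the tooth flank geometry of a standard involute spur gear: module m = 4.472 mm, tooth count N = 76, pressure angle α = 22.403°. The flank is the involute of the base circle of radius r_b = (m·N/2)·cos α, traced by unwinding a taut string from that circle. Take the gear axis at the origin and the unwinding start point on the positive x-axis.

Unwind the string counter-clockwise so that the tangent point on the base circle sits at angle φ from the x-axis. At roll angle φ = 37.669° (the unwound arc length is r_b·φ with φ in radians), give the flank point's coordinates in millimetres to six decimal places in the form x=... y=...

pitch radius r_p = m·N/2 = 4.472·76/2 = 169.936000
base radius r_b = r_p·cos α = 169.936000·cos 22.403° = 157.110264
roll angle φ = 37.669° = 0.65744808 rad
x = r_b·(cos φ + φ·sin φ) = 157.110264·(0.79155429 + 0.65744808·0.61109886) = 187.482828
y = r_b·(sin φ − φ·cos φ) = 157.110264·(0.61109886 − 0.65744808·0.79155429) = 14.248804

x=187.482828 y=14.248804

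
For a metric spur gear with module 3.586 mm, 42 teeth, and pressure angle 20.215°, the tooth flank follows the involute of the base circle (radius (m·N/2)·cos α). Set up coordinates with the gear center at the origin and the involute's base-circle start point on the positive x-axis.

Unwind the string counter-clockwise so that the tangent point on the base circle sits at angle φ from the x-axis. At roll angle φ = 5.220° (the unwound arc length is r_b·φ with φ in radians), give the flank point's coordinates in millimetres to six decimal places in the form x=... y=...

x=70.960019 y=0.017798

pitch radius r_p = m·N/2 = 3.586·42/2 = 75.306000
base radius r_b = r_p·cos α = 75.306000·cos 20.215° = 70.667346
roll angle φ = 5.220° = 0.09110619 rad
x = r_b·(cos φ + φ·sin φ) = 70.667346·(0.99585270 + 0.09110619·0.09098020) = 70.960019
y = r_b·(sin φ − φ·cos φ) = 70.667346·(0.09098020 − 0.09110619·0.99585270) = 0.017798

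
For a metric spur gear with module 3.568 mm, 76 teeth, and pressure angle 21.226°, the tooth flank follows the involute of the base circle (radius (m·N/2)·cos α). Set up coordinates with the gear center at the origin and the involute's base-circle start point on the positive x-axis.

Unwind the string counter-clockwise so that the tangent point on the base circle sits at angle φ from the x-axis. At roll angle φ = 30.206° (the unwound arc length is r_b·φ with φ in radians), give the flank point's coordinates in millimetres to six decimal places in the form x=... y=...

pitch radius r_p = m·N/2 = 3.568·76/2 = 135.584000
base radius r_b = r_p·cos α = 135.584000·cos 21.226° = 126.385928
roll angle φ = 30.206° = 0.52719415 rad
x = r_b·(cos φ + φ·sin φ) = 126.385928·(0.86422212 + 0.52719415·0.50311045) = 142.747725
y = r_b·(sin φ − φ·cos φ) = 126.385928·(0.50311045 − 0.52719415·0.86422212) = 6.003028

x=142.747725 y=6.003028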